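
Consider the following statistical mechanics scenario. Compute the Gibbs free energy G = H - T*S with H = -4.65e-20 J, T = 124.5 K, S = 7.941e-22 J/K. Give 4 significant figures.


Step 1: T*S = 124.5 * 7.941e-22 = 9.887e-20 J
Step 2: G = H - T*S = -4.65e-20 - 9.887e-20
Step 3: G = -1.454e-19 J

-1.454e-19


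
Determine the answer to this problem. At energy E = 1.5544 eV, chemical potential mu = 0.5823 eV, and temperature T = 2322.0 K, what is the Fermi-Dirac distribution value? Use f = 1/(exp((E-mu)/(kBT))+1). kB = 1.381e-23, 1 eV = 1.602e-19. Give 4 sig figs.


Step 1: (E - mu) = 1.5544 - 0.5823 = 0.9721 eV
Step 2: Convert: (E-mu)*eV = 1.557e-19 J
Step 3: x = (E-mu)*eV/(kB*T) = 4.856
Step 4: f = 1/(exp(4.856)+1) = 0.007718

0.007718


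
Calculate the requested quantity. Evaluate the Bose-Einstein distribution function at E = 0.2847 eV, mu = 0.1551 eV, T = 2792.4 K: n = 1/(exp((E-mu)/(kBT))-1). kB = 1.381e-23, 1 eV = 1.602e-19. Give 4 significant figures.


Step 1: (E - mu) = 0.1296 eV
Step 2: x = (E-mu)*eV/(kB*T) = 0.1296*1.602e-19/(1.381e-23*2792.4) = 0.5384
Step 3: exp(x) = 1.713
Step 4: n = 1/(exp(x)-1) = 1.402

1.402


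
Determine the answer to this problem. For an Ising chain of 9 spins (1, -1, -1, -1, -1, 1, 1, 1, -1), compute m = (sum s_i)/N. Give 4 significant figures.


Step 1: Count up spins (+1): 4, down spins (-1): 5
Step 2: Total magnetization M = 4 - 5 = -1
Step 3: m = M/N = -1/9 = -0.1111

-0.1111


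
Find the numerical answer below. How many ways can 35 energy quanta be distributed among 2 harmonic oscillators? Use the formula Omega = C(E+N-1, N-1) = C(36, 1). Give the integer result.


Step 1: Use binomial coefficient C(36, 1)
Step 2: Numerator = 36! / 35!
Step 3: Denominator = 1!
Step 4: Omega = 36

36


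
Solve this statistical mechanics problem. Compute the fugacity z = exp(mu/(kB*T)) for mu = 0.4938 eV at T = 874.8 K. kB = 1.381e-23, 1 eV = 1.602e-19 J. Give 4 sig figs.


Step 1: Convert mu to Joules: 0.4938*1.602e-19 = 7.911e-20 J
Step 2: kB*T = 1.381e-23*874.8 = 1.208e-20 J
Step 3: mu/(kB*T) = 6.548
Step 4: z = exp(6.548) = 697.9

697.9


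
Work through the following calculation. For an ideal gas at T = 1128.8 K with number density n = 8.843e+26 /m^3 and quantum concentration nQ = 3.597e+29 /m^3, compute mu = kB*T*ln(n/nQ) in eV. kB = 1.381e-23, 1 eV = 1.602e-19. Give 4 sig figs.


Step 1: n/nQ = 8.843e+26/3.597e+29 = 0.002458
Step 2: ln(n/nQ) = -6.008
Step 3: mu = kB*T*ln(n/nQ) = 1.559e-20*-6.008 = -9.366e-20 J
Step 4: Convert to eV: -9.366e-20/1.602e-19 = -0.5846 eV

-0.5846


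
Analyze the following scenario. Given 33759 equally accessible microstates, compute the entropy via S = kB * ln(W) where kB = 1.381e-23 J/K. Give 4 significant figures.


Step 1: ln(W) = ln(33759) = 10.43
Step 2: S = kB * ln(W) = 1.381e-23 * 10.43
Step 3: S = 1.44e-22 J/K

1.44e-22


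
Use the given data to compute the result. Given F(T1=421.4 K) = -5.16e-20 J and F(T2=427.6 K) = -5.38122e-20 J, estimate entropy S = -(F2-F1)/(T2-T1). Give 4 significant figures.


Step 1: dF = F2 - F1 = -5.38122e-20 - (-5.16e-20) = -2.2122e-21 J
Step 2: dT = T2 - T1 = 427.6 - 421.4 = 6.2 K
Step 3: S = -dF/dT = -(-2.2122e-21)/6.2 = 3.568e-22 J/K

3.568e-22


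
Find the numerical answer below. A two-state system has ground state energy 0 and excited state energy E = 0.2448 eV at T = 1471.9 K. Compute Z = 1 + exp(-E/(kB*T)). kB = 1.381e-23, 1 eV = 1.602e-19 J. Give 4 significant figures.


Step 1: Compute beta*E = E*eV/(kB*T) = 0.2448*1.602e-19/(1.381e-23*1471.9) = 1.929
Step 2: exp(-beta*E) = exp(-1.929) = 0.1452
Step 3: Z = 1 + 0.1452 = 1.145

1.145


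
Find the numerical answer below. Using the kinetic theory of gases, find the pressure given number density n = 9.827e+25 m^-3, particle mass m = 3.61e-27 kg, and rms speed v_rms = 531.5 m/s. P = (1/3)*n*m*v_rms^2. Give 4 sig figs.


Step 1: v_rms^2 = 531.5^2 = 2.825e+05
Step 2: n*m = 9.827e+25*3.61e-27 = 0.3548
Step 3: P = (1/3)*0.3548*2.825e+05 = 3.341e+04 Pa

3.341e+04


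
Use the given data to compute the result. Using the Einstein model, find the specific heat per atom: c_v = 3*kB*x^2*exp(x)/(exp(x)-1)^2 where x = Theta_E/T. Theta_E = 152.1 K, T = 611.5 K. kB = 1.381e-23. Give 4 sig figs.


Step 1: x = Theta_E/T = 152.1/611.5 = 0.2487
Step 2: x^2 = 0.06187
Step 3: exp(x) = 1.282
Step 4: c_v = 3*1.381e-23*0.06187*1.282/(1.282-1)^2 = 4.122e-23

4.122e-23


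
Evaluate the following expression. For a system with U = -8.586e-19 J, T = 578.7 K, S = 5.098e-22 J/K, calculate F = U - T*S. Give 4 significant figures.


Step 1: T*S = 578.7 * 5.098e-22 = 2.95e-19 J
Step 2: F = U - T*S = -8.586e-19 - 2.95e-19
Step 3: F = -1.154e-18 J

-1.154e-18


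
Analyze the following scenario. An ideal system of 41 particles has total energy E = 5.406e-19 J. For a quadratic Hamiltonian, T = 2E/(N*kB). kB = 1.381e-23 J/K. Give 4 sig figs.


Step 1: Numerator = 2*E = 2*5.406e-19 = 1.081e-18 J
Step 2: Denominator = N*kB = 41*1.381e-23 = 5.662e-22
Step 3: T = 1.081e-18 / 5.662e-22 = 1910 K

1910


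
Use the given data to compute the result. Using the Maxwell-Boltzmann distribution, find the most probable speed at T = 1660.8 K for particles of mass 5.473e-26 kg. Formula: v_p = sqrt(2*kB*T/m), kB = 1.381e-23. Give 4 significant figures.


Step 1: Numerator = 2*kB*T = 2*1.381e-23*1660.8 = 4.587e-20
Step 2: Ratio = 4.587e-20 / 5.473e-26 = 8.381e+05
Step 3: v_p = sqrt(8.381e+05) = 915.5 m/s

915.5


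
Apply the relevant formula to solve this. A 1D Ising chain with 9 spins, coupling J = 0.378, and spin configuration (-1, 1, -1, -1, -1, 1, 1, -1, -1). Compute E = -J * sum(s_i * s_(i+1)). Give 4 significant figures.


Step 1: Nearest-neighbor products: -1, -1, 1, 1, -1, 1, -1, 1
Step 2: Sum of products = 0
Step 3: E = -0.378 * 0 = 0

0


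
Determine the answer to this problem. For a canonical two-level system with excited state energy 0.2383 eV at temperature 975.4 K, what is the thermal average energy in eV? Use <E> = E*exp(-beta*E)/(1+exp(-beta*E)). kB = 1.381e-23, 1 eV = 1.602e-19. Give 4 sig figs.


Step 1: beta*E = 0.2383*1.602e-19/(1.381e-23*975.4) = 2.834
Step 2: exp(-beta*E) = 0.05877
Step 3: <E> = 0.2383*0.05877/(1+0.05877) = 0.01323 eV

0.01323


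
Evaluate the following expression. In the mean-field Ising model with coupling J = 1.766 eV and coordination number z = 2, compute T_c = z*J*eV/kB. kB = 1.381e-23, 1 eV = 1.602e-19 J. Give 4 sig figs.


Step 1: z*J = 2*1.766 = 3.532 eV
Step 2: Convert to Joules: 3.532*1.602e-19 = 5.658e-19 J
Step 3: T_c = 5.658e-19 / 1.381e-23 = 4.097e+04 K

4.097e+04


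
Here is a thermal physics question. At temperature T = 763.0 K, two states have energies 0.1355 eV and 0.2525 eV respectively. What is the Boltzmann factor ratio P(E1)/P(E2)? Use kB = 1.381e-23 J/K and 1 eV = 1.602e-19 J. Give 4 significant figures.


Step 1: Compute energy difference dE = E1 - E2 = 0.1355 - 0.2525 = -0.117 eV
Step 2: Convert to Joules: dE_J = -0.117 * 1.602e-19 = -1.874e-20 J
Step 3: Compute exponent = -dE_J / (kB * T) = -(-1.874e-20) / (1.381e-23 * 763.0) = 1.779
Step 4: P(E1)/P(E2) = exp(1.779) = 5.923

5.923


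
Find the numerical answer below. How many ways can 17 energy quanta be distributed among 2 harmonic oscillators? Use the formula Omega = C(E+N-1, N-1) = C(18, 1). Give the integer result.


Step 1: Use binomial coefficient C(18, 1)
Step 2: Numerator = 18! / 17!
Step 3: Denominator = 1!
Step 4: Omega = 18

18


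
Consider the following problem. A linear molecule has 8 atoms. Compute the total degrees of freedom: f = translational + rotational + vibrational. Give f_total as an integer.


Step 1: Translational DOF = 3
Step 2: Rotational DOF (linear) = 2
Step 3: Vibrational DOF = 3*8 - 5 = 19
Step 4: Total = 3 + 2 + 19 = 24

24


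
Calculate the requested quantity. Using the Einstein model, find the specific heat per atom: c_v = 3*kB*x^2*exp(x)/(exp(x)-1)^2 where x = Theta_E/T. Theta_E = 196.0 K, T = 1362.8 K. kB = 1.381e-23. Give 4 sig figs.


Step 1: x = Theta_E/T = 196.0/1362.8 = 0.1438
Step 2: x^2 = 0.02068
Step 3: exp(x) = 1.155
Step 4: c_v = 3*1.381e-23*0.02068*1.155/(1.155-1)^2 = 4.136e-23

4.136e-23


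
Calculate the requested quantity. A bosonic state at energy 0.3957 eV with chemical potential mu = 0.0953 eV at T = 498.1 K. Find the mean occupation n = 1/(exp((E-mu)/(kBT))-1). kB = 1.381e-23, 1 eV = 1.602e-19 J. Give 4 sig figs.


Step 1: (E - mu) = 0.3004 eV
Step 2: x = (E-mu)*eV/(kB*T) = 0.3004*1.602e-19/(1.381e-23*498.1) = 6.996
Step 3: exp(x) = 1092
Step 4: n = 1/(exp(x)-1) = 0.0009163

0.0009163


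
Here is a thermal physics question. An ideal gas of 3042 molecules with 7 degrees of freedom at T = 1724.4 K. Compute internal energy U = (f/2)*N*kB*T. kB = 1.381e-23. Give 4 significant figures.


Step 1: f/2 = 7/2 = 3.5
Step 2: N*kB*T = 3042*1.381e-23*1724.4 = 7.244e-17
Step 3: U = 3.5 * 7.244e-17 = 2.535e-16 J

2.535e-16


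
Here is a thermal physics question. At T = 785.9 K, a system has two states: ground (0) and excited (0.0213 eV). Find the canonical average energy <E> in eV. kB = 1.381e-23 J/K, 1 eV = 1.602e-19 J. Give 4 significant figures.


Step 1: beta*E = 0.0213*1.602e-19/(1.381e-23*785.9) = 0.3144
Step 2: exp(-beta*E) = 0.7302
Step 3: <E> = 0.0213*0.7302/(1+0.7302) = 0.008989 eV

0.008989


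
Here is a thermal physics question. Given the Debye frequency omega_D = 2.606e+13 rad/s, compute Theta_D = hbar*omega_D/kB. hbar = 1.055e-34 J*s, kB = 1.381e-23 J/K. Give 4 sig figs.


Step 1: hbar*omega_D = 1.055e-34 * 2.606e+13 = 2.749e-21 J
Step 2: Theta_D = 2.749e-21 / 1.381e-23
Step 3: Theta_D = 199.1 K

199.1


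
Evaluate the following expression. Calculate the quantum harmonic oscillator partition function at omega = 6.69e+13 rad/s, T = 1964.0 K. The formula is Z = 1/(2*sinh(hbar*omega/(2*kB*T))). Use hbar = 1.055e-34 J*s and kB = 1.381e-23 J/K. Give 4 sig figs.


Step 1: Compute x = hbar*omega/(kB*T) = 1.055e-34*6.69e+13/(1.381e-23*1964.0) = 0.2602
Step 2: x/2 = 0.1301
Step 3: sinh(x/2) = 0.1305
Step 4: Z = 1/(2*0.1305) = 3.832

3.832


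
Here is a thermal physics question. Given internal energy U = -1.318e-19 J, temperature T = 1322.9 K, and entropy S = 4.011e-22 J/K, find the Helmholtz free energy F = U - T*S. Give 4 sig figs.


Step 1: T*S = 1322.9 * 4.011e-22 = 5.306e-19 J
Step 2: F = U - T*S = -1.318e-19 - 5.306e-19
Step 3: F = -6.624e-19 J

-6.624e-19


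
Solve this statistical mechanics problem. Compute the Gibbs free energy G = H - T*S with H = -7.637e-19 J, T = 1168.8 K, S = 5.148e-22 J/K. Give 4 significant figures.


Step 1: T*S = 1168.8 * 5.148e-22 = 6.017e-19 J
Step 2: G = H - T*S = -7.637e-19 - 6.017e-19
Step 3: G = -1.365e-18 J

-1.365e-18


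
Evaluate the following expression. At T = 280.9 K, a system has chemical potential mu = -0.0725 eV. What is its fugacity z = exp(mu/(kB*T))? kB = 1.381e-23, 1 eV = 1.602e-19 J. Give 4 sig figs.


Step 1: Convert mu to Joules: -0.0725*1.602e-19 = -1.161e-20 J
Step 2: kB*T = 1.381e-23*280.9 = 3.879e-21 J
Step 3: mu/(kB*T) = -2.994
Step 4: z = exp(-2.994) = 0.05009

0.05009


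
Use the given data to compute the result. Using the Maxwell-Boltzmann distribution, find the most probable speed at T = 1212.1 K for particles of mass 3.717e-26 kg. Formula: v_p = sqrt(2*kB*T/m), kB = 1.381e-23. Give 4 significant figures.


Step 1: Numerator = 2*kB*T = 2*1.381e-23*1212.1 = 3.348e-20
Step 2: Ratio = 3.348e-20 / 3.717e-26 = 9.007e+05
Step 3: v_p = sqrt(9.007e+05) = 949 m/s

949


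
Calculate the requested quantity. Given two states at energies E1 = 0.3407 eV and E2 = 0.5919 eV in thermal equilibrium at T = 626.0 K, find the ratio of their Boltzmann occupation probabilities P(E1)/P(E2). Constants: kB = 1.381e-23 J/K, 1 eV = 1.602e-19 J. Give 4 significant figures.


Step 1: Compute energy difference dE = E1 - E2 = 0.3407 - 0.5919 = -0.2512 eV
Step 2: Convert to Joules: dE_J = -0.2512 * 1.602e-19 = -4.024e-20 J
Step 3: Compute exponent = -dE_J / (kB * T) = -(-4.024e-20) / (1.381e-23 * 626.0) = 4.655
Step 4: P(E1)/P(E2) = exp(4.655) = 105.1

105.1


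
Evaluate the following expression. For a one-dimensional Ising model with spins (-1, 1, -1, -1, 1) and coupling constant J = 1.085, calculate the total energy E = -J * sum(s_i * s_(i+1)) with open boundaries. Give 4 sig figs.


Step 1: Nearest-neighbor products: -1, -1, 1, -1
Step 2: Sum of products = -2
Step 3: E = -1.085 * -2 = 2.17

2.17


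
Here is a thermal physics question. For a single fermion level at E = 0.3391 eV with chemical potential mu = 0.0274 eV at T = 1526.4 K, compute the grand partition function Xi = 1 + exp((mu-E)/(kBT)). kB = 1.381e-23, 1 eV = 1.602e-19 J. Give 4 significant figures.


Step 1: (mu - E) = 0.0274 - 0.3391 = -0.3117 eV
Step 2: x = (mu-E)*eV/(kB*T) = -0.3117*1.602e-19/(1.381e-23*1526.4) = -2.369
Step 3: exp(x) = 0.09359
Step 4: Xi = 1 + 0.09359 = 1.094

1.094


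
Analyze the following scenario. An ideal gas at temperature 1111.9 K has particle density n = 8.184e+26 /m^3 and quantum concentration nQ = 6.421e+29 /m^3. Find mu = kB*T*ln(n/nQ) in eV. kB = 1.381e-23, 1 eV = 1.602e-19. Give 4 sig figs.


Step 1: n/nQ = 8.184e+26/6.421e+29 = 0.001275
Step 2: ln(n/nQ) = -6.665
Step 3: mu = kB*T*ln(n/nQ) = 1.536e-20*-6.665 = -1.023e-19 J
Step 4: Convert to eV: -1.023e-19/1.602e-19 = -0.6389 eV

-0.6389


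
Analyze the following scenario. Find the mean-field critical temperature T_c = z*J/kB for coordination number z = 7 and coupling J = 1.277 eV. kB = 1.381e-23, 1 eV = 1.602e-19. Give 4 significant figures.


Step 1: z*J = 7*1.277 = 8.939 eV
Step 2: Convert to Joules: 8.939*1.602e-19 = 1.432e-18 J
Step 3: T_c = 1.432e-18 / 1.381e-23 = 1.037e+05 K

1.037e+05


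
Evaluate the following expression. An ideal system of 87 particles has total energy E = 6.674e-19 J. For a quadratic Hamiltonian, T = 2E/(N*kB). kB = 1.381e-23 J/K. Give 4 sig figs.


Step 1: Numerator = 2*E = 2*6.674e-19 = 1.335e-18 J
Step 2: Denominator = N*kB = 87*1.381e-23 = 1.201e-21
Step 3: T = 1.335e-18 / 1.201e-21 = 1111 K

1111


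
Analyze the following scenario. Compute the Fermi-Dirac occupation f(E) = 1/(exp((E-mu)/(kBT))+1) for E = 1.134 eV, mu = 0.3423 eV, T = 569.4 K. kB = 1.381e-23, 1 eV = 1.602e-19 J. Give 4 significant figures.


Step 1: (E - mu) = 1.134 - 0.3423 = 0.7917 eV
Step 2: Convert: (E-mu)*eV = 1.268e-19 J
Step 3: x = (E-mu)*eV/(kB*T) = 16.13
Step 4: f = 1/(exp(16.13)+1) = 9.89e-08

9.89e-08


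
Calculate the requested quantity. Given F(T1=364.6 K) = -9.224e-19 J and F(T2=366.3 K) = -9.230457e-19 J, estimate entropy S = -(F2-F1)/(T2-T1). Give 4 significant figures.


Step 1: dF = F2 - F1 = -9.230457e-19 - (-9.224e-19) = -6.457e-22 J
Step 2: dT = T2 - T1 = 366.3 - 364.6 = 1.7 K
Step 3: S = -dF/dT = -(-6.457e-22)/1.7 = 3.798e-22 J/K

3.798e-22


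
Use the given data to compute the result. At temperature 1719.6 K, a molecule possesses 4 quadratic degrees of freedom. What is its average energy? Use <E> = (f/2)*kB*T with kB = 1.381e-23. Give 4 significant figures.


Step 1: f/2 = 4/2 = 2
Step 2: kB*T = 1.381e-23 * 1719.6 = 2.375e-20
Step 3: <E> = 2 * 2.375e-20 = 4.75e-20 J

4.75e-20


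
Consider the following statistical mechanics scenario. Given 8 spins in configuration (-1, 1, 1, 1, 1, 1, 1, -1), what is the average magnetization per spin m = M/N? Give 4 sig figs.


Step 1: Count up spins (+1): 6, down spins (-1): 2
Step 2: Total magnetization M = 6 - 2 = 4
Step 3: m = M/N = 4/8 = 0.5

0.5


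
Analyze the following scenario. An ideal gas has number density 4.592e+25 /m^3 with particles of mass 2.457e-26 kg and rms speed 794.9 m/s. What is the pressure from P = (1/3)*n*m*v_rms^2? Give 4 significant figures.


Step 1: v_rms^2 = 794.9^2 = 6.319e+05
Step 2: n*m = 4.592e+25*2.457e-26 = 1.128
Step 3: P = (1/3)*1.128*6.319e+05 = 2.376e+05 Pa

2.376e+05


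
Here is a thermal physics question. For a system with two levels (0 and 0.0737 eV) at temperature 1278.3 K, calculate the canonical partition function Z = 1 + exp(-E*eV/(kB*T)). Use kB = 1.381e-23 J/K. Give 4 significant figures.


Step 1: Compute beta*E = E*eV/(kB*T) = 0.0737*1.602e-19/(1.381e-23*1278.3) = 0.6688
Step 2: exp(-beta*E) = exp(-0.6688) = 0.5123
Step 3: Z = 1 + 0.5123 = 1.512

1.512


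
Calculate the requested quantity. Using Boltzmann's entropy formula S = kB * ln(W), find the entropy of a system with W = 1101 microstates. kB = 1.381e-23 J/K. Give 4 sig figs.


Step 1: ln(W) = ln(1101) = 7.004
Step 2: S = kB * ln(W) = 1.381e-23 * 7.004
Step 3: S = 9.672e-23 J/K

9.672e-23


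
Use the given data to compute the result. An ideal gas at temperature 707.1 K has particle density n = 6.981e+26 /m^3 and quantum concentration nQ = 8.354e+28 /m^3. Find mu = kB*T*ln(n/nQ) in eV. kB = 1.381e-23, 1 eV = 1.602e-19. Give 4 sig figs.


Step 1: n/nQ = 6.981e+26/8.354e+28 = 0.008356
Step 2: ln(n/nQ) = -4.785
Step 3: mu = kB*T*ln(n/nQ) = 9.765e-21*-4.785 = -4.672e-20 J
Step 4: Convert to eV: -4.672e-20/1.602e-19 = -0.2917 eV

-0.2917


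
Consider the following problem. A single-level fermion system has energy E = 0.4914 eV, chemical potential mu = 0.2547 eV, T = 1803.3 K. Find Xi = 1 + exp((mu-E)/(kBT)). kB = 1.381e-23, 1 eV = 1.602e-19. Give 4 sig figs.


Step 1: (mu - E) = 0.2547 - 0.4914 = -0.2367 eV
Step 2: x = (mu-E)*eV/(kB*T) = -0.2367*1.602e-19/(1.381e-23*1803.3) = -1.523
Step 3: exp(x) = 0.2181
Step 4: Xi = 1 + 0.2181 = 1.218

1.218


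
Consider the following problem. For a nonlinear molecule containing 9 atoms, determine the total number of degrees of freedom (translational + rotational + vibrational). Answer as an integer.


Step 1: Translational DOF = 3
Step 2: Rotational DOF (nonlinear) = 3
Step 3: Vibrational DOF = 3*9 - 6 = 21
Step 4: Total = 3 + 3 + 21 = 27

27


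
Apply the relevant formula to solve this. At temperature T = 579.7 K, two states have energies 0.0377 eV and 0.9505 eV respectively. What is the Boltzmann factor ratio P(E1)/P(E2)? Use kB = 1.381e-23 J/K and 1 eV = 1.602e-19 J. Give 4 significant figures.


Step 1: Compute energy difference dE = E1 - E2 = 0.0377 - 0.9505 = -0.9128 eV
Step 2: Convert to Joules: dE_J = -0.9128 * 1.602e-19 = -1.462e-19 J
Step 3: Compute exponent = -dE_J / (kB * T) = -(-1.462e-19) / (1.381e-23 * 579.7) = 18.27
Step 4: P(E1)/P(E2) = exp(18.27) = 8.566e+07

8.566e+07


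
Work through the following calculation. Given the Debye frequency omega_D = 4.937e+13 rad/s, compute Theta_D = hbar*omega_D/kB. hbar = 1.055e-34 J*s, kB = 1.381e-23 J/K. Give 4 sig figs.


Step 1: hbar*omega_D = 1.055e-34 * 4.937e+13 = 5.209e-21 J
Step 2: Theta_D = 5.209e-21 / 1.381e-23
Step 3: Theta_D = 377.2 K

377.2


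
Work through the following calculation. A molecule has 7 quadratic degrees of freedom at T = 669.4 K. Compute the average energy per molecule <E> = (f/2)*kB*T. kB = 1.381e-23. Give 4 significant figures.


Step 1: f/2 = 7/2 = 3.5
Step 2: kB*T = 1.381e-23 * 669.4 = 9.244e-21
Step 3: <E> = 3.5 * 9.244e-21 = 3.236e-20 J

3.236e-20


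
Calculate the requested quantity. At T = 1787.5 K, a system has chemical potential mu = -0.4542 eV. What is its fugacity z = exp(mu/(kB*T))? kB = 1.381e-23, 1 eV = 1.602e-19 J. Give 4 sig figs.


Step 1: Convert mu to Joules: -0.4542*1.602e-19 = -7.276e-20 J
Step 2: kB*T = 1.381e-23*1787.5 = 2.469e-20 J
Step 3: mu/(kB*T) = -2.948
Step 4: z = exp(-2.948) = 0.05246

0.05246


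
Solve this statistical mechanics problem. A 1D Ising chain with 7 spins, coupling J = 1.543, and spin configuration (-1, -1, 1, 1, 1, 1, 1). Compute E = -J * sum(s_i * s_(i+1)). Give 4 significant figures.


Step 1: Nearest-neighbor products: 1, -1, 1, 1, 1, 1
Step 2: Sum of products = 4
Step 3: E = -1.543 * 4 = -6.172

-6.172


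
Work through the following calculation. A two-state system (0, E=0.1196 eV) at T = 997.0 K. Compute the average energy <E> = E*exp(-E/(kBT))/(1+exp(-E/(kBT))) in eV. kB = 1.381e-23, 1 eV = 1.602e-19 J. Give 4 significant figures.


Step 1: beta*E = 0.1196*1.602e-19/(1.381e-23*997.0) = 1.392
Step 2: exp(-beta*E) = 0.2487
Step 3: <E> = 0.1196*0.2487/(1+0.2487) = 0.02382 eV

0.02382


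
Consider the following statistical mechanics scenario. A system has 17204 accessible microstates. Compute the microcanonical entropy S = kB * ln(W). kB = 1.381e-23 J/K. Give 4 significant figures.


Step 1: ln(W) = ln(17204) = 9.753
Step 2: S = kB * ln(W) = 1.381e-23 * 9.753
Step 3: S = 1.347e-22 J/K

1.347e-22


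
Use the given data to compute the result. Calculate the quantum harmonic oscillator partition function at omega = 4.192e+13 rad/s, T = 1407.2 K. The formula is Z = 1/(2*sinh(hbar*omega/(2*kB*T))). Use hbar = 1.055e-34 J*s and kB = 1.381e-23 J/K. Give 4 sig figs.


Step 1: Compute x = hbar*omega/(kB*T) = 1.055e-34*4.192e+13/(1.381e-23*1407.2) = 0.2276
Step 2: x/2 = 0.1138
Step 3: sinh(x/2) = 0.114
Step 4: Z = 1/(2*0.114) = 4.385

4.385


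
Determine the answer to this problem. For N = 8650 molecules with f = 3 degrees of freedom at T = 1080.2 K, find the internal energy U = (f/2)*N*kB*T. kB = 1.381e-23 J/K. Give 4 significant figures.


Step 1: f/2 = 3/2 = 1.5
Step 2: N*kB*T = 8650*1.381e-23*1080.2 = 1.29e-16
Step 3: U = 1.5 * 1.29e-16 = 1.936e-16 J

1.936e-16


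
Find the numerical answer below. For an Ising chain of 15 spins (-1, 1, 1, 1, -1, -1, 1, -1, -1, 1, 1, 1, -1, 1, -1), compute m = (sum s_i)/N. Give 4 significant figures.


Step 1: Count up spins (+1): 8, down spins (-1): 7
Step 2: Total magnetization M = 8 - 7 = 1
Step 3: m = M/N = 1/15 = 0.06667

0.06667


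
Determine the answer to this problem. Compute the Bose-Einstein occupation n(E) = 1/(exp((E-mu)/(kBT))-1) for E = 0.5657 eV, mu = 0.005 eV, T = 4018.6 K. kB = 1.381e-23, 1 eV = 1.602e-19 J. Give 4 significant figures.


Step 1: (E - mu) = 0.5607 eV
Step 2: x = (E-mu)*eV/(kB*T) = 0.5607*1.602e-19/(1.381e-23*4018.6) = 1.619
Step 3: exp(x) = 5.046
Step 4: n = 1/(exp(x)-1) = 0.2472

0.2472


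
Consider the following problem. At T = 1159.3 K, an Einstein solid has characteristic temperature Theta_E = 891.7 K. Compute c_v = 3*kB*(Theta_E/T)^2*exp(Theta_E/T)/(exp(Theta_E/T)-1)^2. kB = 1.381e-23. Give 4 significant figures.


Step 1: x = Theta_E/T = 891.7/1159.3 = 0.7692
Step 2: x^2 = 0.5916
Step 3: exp(x) = 2.158
Step 4: c_v = 3*1.381e-23*0.5916*2.158/(2.158-1)^2 = 3.945e-23

3.945e-23


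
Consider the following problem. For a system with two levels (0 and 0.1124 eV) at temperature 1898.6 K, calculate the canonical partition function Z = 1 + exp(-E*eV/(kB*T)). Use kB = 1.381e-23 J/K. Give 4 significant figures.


Step 1: Compute beta*E = E*eV/(kB*T) = 0.1124*1.602e-19/(1.381e-23*1898.6) = 0.6868
Step 2: exp(-beta*E) = exp(-0.6868) = 0.5032
Step 3: Z = 1 + 0.5032 = 1.503

1.503


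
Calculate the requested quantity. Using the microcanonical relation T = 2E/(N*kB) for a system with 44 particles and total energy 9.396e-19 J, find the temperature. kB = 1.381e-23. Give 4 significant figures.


Step 1: Numerator = 2*E = 2*9.396e-19 = 1.879e-18 J
Step 2: Denominator = N*kB = 44*1.381e-23 = 6.076e-22
Step 3: T = 1.879e-18 / 6.076e-22 = 3093 K

3093


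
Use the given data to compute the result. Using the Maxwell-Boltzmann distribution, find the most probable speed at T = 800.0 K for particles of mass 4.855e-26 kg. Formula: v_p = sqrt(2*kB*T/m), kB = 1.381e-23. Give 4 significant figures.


Step 1: Numerator = 2*kB*T = 2*1.381e-23*800.0 = 2.21e-20
Step 2: Ratio = 2.21e-20 / 4.855e-26 = 4.551e+05
Step 3: v_p = sqrt(4.551e+05) = 674.6 m/s

674.6


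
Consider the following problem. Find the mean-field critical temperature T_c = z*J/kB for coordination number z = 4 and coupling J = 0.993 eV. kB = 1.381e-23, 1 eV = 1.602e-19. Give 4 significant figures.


Step 1: z*J = 4*0.993 = 3.972 eV
Step 2: Convert to Joules: 3.972*1.602e-19 = 6.363e-19 J
Step 3: T_c = 6.363e-19 / 1.381e-23 = 4.608e+04 K

4.608e+04


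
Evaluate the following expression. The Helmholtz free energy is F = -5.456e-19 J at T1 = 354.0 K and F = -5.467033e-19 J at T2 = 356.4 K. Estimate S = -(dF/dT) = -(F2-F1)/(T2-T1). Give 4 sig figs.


Step 1: dF = F2 - F1 = -5.467033e-19 - (-5.456e-19) = -1.1033e-21 J
Step 2: dT = T2 - T1 = 356.4 - 354.0 = 2.4 K
Step 3: S = -dF/dT = -(-1.1033e-21)/2.4 = 4.597e-22 J/K

4.597e-22


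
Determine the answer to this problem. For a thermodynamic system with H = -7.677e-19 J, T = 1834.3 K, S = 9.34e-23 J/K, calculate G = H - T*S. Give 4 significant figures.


Step 1: T*S = 1834.3 * 9.34e-23 = 1.713e-19 J
Step 2: G = H - T*S = -7.677e-19 - 1.713e-19
Step 3: G = -9.39e-19 J

-9.39e-19


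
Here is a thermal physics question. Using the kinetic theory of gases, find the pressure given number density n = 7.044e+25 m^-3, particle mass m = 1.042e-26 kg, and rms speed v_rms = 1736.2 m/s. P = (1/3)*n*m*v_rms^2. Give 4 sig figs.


Step 1: v_rms^2 = 1736.2^2 = 3.014e+06
Step 2: n*m = 7.044e+25*1.042e-26 = 0.734
Step 3: P = (1/3)*0.734*3.014e+06 = 7.375e+05 Pa

7.375e+05


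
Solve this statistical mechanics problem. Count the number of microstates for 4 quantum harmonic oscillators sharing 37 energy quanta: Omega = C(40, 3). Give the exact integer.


Step 1: Use binomial coefficient C(40, 3)
Step 2: Numerator = 40! / 37!
Step 3: Denominator = 3!
Step 4: Omega = 9880

9880


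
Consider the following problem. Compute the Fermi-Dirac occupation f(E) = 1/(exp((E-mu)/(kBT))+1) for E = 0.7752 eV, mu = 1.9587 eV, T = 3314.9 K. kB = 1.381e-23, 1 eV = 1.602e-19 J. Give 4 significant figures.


Step 1: (E - mu) = 0.7752 - 1.9587 = -1.183 eV
Step 2: Convert: (E-mu)*eV = -1.896e-19 J
Step 3: x = (E-mu)*eV/(kB*T) = -4.142
Step 4: f = 1/(exp(-4.142)+1) = 0.9844

0.9844


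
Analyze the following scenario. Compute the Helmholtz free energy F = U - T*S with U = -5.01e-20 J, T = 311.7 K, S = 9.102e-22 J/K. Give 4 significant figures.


Step 1: T*S = 311.7 * 9.102e-22 = 2.837e-19 J
Step 2: F = U - T*S = -5.01e-20 - 2.837e-19
Step 3: F = -3.338e-19 J

-3.338e-19


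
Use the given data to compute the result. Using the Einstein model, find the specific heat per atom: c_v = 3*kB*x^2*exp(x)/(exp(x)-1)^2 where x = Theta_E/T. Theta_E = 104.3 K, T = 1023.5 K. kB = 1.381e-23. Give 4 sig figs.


Step 1: x = Theta_E/T = 104.3/1023.5 = 0.1019
Step 2: x^2 = 0.01038
Step 3: exp(x) = 1.107
Step 4: c_v = 3*1.381e-23*0.01038*1.107/(1.107-1)^2 = 4.139e-23

4.139e-23


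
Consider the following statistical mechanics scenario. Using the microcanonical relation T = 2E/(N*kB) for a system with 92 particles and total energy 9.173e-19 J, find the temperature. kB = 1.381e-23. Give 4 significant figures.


Step 1: Numerator = 2*E = 2*9.173e-19 = 1.835e-18 J
Step 2: Denominator = N*kB = 92*1.381e-23 = 1.271e-21
Step 3: T = 1.835e-18 / 1.271e-21 = 1444 K

1444


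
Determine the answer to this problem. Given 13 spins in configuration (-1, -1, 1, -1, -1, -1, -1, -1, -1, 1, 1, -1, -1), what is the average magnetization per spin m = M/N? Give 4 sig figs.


Step 1: Count up spins (+1): 3, down spins (-1): 10
Step 2: Total magnetization M = 3 - 10 = -7
Step 3: m = M/N = -7/13 = -0.5385

-0.5385


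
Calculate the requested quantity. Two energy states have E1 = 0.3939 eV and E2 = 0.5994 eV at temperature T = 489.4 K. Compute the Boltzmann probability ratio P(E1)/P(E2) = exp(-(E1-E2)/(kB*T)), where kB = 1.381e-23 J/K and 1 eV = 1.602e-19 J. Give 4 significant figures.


Step 1: Compute energy difference dE = E1 - E2 = 0.3939 - 0.5994 = -0.2055 eV
Step 2: Convert to Joules: dE_J = -0.2055 * 1.602e-19 = -3.292e-20 J
Step 3: Compute exponent = -dE_J / (kB * T) = -(-3.292e-20) / (1.381e-23 * 489.4) = 4.871
Step 4: P(E1)/P(E2) = exp(4.871) = 130.4

130.4


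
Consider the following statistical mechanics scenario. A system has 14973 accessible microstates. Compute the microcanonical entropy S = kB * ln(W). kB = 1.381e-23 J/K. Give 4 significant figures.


Step 1: ln(W) = ln(14973) = 9.614
Step 2: S = kB * ln(W) = 1.381e-23 * 9.614
Step 3: S = 1.328e-22 J/K

1.328e-22


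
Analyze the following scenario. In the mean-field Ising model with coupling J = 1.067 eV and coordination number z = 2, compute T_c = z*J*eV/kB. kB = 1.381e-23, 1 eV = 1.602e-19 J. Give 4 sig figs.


Step 1: z*J = 2*1.067 = 2.134 eV
Step 2: Convert to Joules: 2.134*1.602e-19 = 3.419e-19 J
Step 3: T_c = 3.419e-19 / 1.381e-23 = 2.476e+04 K

2.476e+04


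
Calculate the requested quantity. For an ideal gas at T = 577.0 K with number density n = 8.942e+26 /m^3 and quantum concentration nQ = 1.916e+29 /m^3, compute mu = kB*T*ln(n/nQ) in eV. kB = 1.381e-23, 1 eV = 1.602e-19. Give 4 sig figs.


Step 1: n/nQ = 8.942e+26/1.916e+29 = 0.004667
Step 2: ln(n/nQ) = -5.367
Step 3: mu = kB*T*ln(n/nQ) = 7.968e-21*-5.367 = -4.277e-20 J
Step 4: Convert to eV: -4.277e-20/1.602e-19 = -0.267 eV

-0.267


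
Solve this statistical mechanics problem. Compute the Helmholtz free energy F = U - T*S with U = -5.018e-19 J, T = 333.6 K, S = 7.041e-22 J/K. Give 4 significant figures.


Step 1: T*S = 333.6 * 7.041e-22 = 2.349e-19 J
Step 2: F = U - T*S = -5.018e-19 - 2.349e-19
Step 3: F = -7.367e-19 J

-7.367e-19


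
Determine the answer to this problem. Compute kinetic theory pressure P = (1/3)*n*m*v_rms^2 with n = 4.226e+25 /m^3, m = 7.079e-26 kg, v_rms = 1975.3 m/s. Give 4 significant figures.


Step 1: v_rms^2 = 1975.3^2 = 3.902e+06
Step 2: n*m = 4.226e+25*7.079e-26 = 2.992
Step 3: P = (1/3)*2.992*3.902e+06 = 3.891e+06 Pa

3.891e+06


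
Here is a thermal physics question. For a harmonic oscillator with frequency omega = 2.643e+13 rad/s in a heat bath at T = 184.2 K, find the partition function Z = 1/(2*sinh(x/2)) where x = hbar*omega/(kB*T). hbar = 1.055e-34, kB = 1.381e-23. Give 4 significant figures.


Step 1: Compute x = hbar*omega/(kB*T) = 1.055e-34*2.643e+13/(1.381e-23*184.2) = 1.096
Step 2: x/2 = 0.5481
Step 3: sinh(x/2) = 0.5759
Step 4: Z = 1/(2*0.5759) = 0.8682

0.8682


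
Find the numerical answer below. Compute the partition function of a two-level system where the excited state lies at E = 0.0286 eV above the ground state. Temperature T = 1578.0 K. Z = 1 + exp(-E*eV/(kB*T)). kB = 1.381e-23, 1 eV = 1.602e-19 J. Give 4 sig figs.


Step 1: Compute beta*E = E*eV/(kB*T) = 0.0286*1.602e-19/(1.381e-23*1578.0) = 0.2102
Step 2: exp(-beta*E) = exp(-0.2102) = 0.8104
Step 3: Z = 1 + 0.8104 = 1.81

1.81


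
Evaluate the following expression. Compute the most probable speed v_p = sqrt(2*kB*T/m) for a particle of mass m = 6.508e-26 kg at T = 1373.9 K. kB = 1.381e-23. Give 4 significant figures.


Step 1: Numerator = 2*kB*T = 2*1.381e-23*1373.9 = 3.795e-20
Step 2: Ratio = 3.795e-20 / 6.508e-26 = 5.831e+05
Step 3: v_p = sqrt(5.831e+05) = 763.6 m/s

763.6


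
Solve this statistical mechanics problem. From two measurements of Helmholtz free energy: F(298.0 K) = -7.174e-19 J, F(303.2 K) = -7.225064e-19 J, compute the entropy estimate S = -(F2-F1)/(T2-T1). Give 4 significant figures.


Step 1: dF = F2 - F1 = -7.225064e-19 - (-7.174e-19) = -5.1064e-21 J
Step 2: dT = T2 - T1 = 303.2 - 298.0 = 5.2 K
Step 3: S = -dF/dT = -(-5.1064e-21)/5.2 = 9.82e-22 J/K

9.82e-22


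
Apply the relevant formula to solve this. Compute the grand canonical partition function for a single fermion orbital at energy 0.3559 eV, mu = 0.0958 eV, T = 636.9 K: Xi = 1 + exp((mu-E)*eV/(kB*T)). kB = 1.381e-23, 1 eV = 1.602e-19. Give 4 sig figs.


Step 1: (mu - E) = 0.0958 - 0.3559 = -0.2601 eV
Step 2: x = (mu-E)*eV/(kB*T) = -0.2601*1.602e-19/(1.381e-23*636.9) = -4.737
Step 3: exp(x) = 0.008762
Step 4: Xi = 1 + 0.008762 = 1.009

1.009


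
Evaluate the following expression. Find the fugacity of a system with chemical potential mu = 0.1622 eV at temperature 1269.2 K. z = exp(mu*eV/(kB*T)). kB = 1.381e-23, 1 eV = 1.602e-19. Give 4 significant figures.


Step 1: Convert mu to Joules: 0.1622*1.602e-19 = 2.598e-20 J
Step 2: kB*T = 1.381e-23*1269.2 = 1.753e-20 J
Step 3: mu/(kB*T) = 1.482
Step 4: z = exp(1.482) = 4.404

4.404


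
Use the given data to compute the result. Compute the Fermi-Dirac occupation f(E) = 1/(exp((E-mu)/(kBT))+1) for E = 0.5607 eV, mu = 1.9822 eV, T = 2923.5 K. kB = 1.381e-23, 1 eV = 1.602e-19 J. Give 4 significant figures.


Step 1: (E - mu) = 0.5607 - 1.9822 = -1.421 eV
Step 2: Convert: (E-mu)*eV = -2.277e-19 J
Step 3: x = (E-mu)*eV/(kB*T) = -5.64
Step 4: f = 1/(exp(-5.64)+1) = 0.9965

0.9965


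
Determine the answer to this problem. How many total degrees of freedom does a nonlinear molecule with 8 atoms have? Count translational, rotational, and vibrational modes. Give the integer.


Step 1: Translational DOF = 3
Step 2: Rotational DOF (nonlinear) = 3
Step 3: Vibrational DOF = 3*8 - 6 = 18
Step 4: Total = 3 + 3 + 18 = 24

24


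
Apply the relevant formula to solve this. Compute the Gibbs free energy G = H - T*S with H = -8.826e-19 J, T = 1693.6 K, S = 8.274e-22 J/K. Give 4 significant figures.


Step 1: T*S = 1693.6 * 8.274e-22 = 1.401e-18 J
Step 2: G = H - T*S = -8.826e-19 - 1.401e-18
Step 3: G = -2.284e-18 J

-2.284e-18


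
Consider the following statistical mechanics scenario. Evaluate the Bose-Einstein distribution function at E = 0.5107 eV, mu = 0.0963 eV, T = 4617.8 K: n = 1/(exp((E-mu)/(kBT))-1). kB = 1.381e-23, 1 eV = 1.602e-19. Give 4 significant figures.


Step 1: (E - mu) = 0.4144 eV
Step 2: x = (E-mu)*eV/(kB*T) = 0.4144*1.602e-19/(1.381e-23*4617.8) = 1.041
Step 3: exp(x) = 2.832
Step 4: n = 1/(exp(x)-1) = 0.5458

0.5458


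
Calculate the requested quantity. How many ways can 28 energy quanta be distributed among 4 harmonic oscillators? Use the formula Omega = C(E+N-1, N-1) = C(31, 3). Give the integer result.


Step 1: Use binomial coefficient C(31, 3)
Step 2: Numerator = 31! / 28!
Step 3: Denominator = 3!
Step 4: Omega = 4495

4495


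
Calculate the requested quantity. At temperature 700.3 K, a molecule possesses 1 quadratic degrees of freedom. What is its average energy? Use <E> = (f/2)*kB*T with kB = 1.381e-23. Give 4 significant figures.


Step 1: f/2 = 1/2 = 0.5
Step 2: kB*T = 1.381e-23 * 700.3 = 9.671e-21
Step 3: <E> = 0.5 * 9.671e-21 = 4.836e-21 J

4.836e-21


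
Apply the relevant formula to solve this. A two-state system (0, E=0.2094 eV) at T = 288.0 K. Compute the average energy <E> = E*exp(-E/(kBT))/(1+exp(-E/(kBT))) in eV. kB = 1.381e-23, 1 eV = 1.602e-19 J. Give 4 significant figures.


Step 1: beta*E = 0.2094*1.602e-19/(1.381e-23*288.0) = 8.434
Step 2: exp(-beta*E) = 0.0002173
Step 3: <E> = 0.2094*0.0002173/(1+0.0002173) = 4.549e-05 eV

4.549e-05


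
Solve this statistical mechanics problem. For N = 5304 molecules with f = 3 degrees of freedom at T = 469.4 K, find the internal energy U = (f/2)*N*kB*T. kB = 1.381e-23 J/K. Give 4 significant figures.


Step 1: f/2 = 3/2 = 1.5
Step 2: N*kB*T = 5304*1.381e-23*469.4 = 3.438e-17
Step 3: U = 1.5 * 3.438e-17 = 5.157e-17 J

5.157e-17


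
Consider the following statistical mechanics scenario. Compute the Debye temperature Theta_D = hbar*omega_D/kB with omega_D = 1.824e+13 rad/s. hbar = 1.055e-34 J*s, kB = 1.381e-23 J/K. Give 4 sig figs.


Step 1: hbar*omega_D = 1.055e-34 * 1.824e+13 = 1.924e-21 J
Step 2: Theta_D = 1.924e-21 / 1.381e-23
Step 3: Theta_D = 139.3 K

139.3


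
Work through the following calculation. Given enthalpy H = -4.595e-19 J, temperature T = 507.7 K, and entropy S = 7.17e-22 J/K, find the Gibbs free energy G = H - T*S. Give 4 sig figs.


Step 1: T*S = 507.7 * 7.17e-22 = 3.64e-19 J
Step 2: G = H - T*S = -4.595e-19 - 3.64e-19
Step 3: G = -8.235e-19 J

-8.235e-19


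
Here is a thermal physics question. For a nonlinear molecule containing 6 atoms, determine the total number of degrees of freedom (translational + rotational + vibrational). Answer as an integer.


Step 1: Translational DOF = 3
Step 2: Rotational DOF (nonlinear) = 3
Step 3: Vibrational DOF = 3*6 - 6 = 12
Step 4: Total = 3 + 3 + 12 = 18

18


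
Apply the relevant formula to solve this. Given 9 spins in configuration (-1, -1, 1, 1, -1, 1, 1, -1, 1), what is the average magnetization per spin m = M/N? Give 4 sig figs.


Step 1: Count up spins (+1): 5, down spins (-1): 4
Step 2: Total magnetization M = 5 - 4 = 1
Step 3: m = M/N = 1/9 = 0.1111

0.1111


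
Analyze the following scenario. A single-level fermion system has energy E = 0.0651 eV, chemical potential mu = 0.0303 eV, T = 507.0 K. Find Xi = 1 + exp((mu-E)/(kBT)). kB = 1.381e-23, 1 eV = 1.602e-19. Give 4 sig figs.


Step 1: (mu - E) = 0.0303 - 0.0651 = -0.0348 eV
Step 2: x = (mu-E)*eV/(kB*T) = -0.0348*1.602e-19/(1.381e-23*507.0) = -0.7962
Step 3: exp(x) = 0.451
Step 4: Xi = 1 + 0.451 = 1.451

1.451


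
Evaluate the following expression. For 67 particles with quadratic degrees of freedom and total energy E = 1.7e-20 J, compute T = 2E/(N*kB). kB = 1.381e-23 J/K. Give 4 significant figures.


Step 1: Numerator = 2*E = 2*1.7e-20 = 3.4e-20 J
Step 2: Denominator = N*kB = 67*1.381e-23 = 9.253e-22
Step 3: T = 3.4e-20 / 9.253e-22 = 36.75 K

36.75


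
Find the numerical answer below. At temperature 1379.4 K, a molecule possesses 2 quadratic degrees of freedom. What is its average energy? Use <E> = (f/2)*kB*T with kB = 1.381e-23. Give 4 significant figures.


Step 1: f/2 = 2/2 = 1
Step 2: kB*T = 1.381e-23 * 1379.4 = 1.905e-20
Step 3: <E> = 1 * 1.905e-20 = 1.905e-20 J

1.905e-20


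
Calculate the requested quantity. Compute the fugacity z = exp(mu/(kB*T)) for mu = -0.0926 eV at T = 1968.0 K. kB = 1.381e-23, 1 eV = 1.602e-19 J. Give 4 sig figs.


Step 1: Convert mu to Joules: -0.0926*1.602e-19 = -1.483e-20 J
Step 2: kB*T = 1.381e-23*1968.0 = 2.718e-20 J
Step 3: mu/(kB*T) = -0.5458
Step 4: z = exp(-0.5458) = 0.5794

0.5794


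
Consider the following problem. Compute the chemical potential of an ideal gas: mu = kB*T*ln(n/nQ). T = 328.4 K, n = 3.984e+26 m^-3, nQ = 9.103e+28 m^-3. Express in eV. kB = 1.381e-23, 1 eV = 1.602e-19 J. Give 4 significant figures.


Step 1: n/nQ = 3.984e+26/9.103e+28 = 0.004377
Step 2: ln(n/nQ) = -5.431
Step 3: mu = kB*T*ln(n/nQ) = 4.535e-21*-5.431 = -2.463e-20 J
Step 4: Convert to eV: -2.463e-20/1.602e-19 = -0.1538 eV

-0.1538


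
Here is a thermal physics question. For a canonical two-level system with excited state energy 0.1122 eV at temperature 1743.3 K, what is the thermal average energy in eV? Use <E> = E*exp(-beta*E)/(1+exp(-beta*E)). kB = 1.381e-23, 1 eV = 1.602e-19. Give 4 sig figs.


Step 1: beta*E = 0.1122*1.602e-19/(1.381e-23*1743.3) = 0.7466
Step 2: exp(-beta*E) = 0.474
Step 3: <E> = 0.1122*0.474/(1+0.474) = 0.03608 eV

0.03608


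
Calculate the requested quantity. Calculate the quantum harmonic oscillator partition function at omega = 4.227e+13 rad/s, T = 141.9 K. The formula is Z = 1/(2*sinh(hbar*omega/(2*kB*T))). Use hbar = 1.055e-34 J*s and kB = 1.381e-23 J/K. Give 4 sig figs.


Step 1: Compute x = hbar*omega/(kB*T) = 1.055e-34*4.227e+13/(1.381e-23*141.9) = 2.276
Step 2: x/2 = 1.138
Step 3: sinh(x/2) = 1.4
Step 4: Z = 1/(2*1.4) = 0.3572

0.3572


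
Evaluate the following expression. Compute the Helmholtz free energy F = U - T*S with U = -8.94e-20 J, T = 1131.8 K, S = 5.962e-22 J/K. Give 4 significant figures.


Step 1: T*S = 1131.8 * 5.962e-22 = 6.748e-19 J
Step 2: F = U - T*S = -8.94e-20 - 6.748e-19
Step 3: F = -7.642e-19 J

-7.642e-19


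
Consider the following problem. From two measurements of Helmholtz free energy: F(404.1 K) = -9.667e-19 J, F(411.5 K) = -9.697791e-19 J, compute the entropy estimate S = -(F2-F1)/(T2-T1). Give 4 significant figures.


Step 1: dF = F2 - F1 = -9.697791e-19 - (-9.667e-19) = -3.0791e-21 J
Step 2: dT = T2 - T1 = 411.5 - 404.1 = 7.4 K
Step 3: S = -dF/dT = -(-3.0791e-21)/7.4 = 4.161e-22 J/K

4.161e-22


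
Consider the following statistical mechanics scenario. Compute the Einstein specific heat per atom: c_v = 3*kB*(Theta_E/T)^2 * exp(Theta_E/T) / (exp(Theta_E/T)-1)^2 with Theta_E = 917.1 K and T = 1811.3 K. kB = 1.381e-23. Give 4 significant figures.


Step 1: x = Theta_E/T = 917.1/1811.3 = 0.5063
Step 2: x^2 = 0.2564
Step 3: exp(x) = 1.659
Step 4: c_v = 3*1.381e-23*0.2564*1.659/(1.659-1)^2 = 4.056e-23

4.056e-23
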